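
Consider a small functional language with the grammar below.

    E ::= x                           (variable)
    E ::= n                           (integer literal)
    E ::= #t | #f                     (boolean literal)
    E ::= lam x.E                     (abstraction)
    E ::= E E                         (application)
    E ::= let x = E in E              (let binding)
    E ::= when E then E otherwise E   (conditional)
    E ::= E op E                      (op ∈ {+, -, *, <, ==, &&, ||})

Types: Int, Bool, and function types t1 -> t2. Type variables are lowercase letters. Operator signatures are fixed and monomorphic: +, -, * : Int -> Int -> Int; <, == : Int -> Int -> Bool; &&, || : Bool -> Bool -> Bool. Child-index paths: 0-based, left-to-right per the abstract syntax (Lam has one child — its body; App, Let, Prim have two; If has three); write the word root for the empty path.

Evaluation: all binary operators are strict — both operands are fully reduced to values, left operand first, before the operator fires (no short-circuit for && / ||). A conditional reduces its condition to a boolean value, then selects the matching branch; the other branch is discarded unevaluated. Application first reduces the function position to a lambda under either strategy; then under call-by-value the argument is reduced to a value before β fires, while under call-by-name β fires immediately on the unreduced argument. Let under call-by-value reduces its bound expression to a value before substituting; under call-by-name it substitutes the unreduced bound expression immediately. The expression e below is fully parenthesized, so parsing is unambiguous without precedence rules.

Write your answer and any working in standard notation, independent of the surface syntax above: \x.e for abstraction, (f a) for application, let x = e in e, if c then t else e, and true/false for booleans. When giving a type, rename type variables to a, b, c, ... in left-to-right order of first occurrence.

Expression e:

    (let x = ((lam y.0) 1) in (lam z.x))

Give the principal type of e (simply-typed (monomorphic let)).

Trace:
\y._ : a -> Int
  unify a -> Int ~ Int -> b
  unify a ~ Int
  unify Int ~ b
_ _ : Int
let x : Int
x : Int
\z._ : c -> Int

Answer: a -> Int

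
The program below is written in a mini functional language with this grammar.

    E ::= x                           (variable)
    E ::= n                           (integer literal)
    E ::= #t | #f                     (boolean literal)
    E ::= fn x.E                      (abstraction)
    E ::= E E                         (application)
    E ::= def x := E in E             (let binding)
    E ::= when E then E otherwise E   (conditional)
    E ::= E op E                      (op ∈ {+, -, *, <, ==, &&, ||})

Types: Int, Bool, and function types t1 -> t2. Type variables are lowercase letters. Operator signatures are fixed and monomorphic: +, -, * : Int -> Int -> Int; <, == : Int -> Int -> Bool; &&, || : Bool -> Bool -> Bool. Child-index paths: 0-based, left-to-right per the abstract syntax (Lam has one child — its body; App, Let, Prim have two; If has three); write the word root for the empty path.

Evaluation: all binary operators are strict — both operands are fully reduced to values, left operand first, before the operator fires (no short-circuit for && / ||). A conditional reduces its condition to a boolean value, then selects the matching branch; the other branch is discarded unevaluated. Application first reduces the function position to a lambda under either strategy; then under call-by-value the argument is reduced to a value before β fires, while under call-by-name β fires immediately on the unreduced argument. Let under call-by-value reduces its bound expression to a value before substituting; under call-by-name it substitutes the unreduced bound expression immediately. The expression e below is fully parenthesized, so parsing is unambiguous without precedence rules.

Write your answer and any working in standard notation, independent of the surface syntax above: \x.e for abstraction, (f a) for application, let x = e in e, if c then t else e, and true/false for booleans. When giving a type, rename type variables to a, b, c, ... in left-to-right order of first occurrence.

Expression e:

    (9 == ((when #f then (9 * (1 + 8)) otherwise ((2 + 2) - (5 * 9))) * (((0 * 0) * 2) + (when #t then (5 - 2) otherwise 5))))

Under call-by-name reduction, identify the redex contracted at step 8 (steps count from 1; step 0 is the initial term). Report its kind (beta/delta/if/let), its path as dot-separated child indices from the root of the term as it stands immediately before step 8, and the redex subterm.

Working:
step 0: (9 == ((if false then (9 * (1 + 8)) else ((2 + 2) - (5 * 9))) * (((0 * 0) * 2) + (if true then (5 - 2) else 5))))
step 1: [if@1.0] (9 == (((2 + 2) - (5 * 9)) * (((0 * 0) * 2) + (if true then (5 - 2) else 5))))
step 2: [delta@1.0.0] (9 == ((4 - (5 * 9)) * (((0 * 0) * 2) + (if true then (5 - 2) else 5))))
step 3: [delta@1.0.1] (9 == ((4 - 45) * (((0 * 0) * 2) + (if true then (5 - 2) else 5))))
step 4: [delta@1.0] (9 == (-41 * (((0 * 0) * 2) + (if true then (5 - 2) else 5))))
step 5: [delta@1.1.0.0] (9 == (-41 * ((0 * 2) + (if true then (5 - 2) else 5))))
step 6: [delta@1.1.0] (9 == (-41 * (0 + (if true then (5 - 2) else 5))))
step 7: [if@1.1.1] (9 == (-41 * (0 + (5 - 2))))
step 8: [delta@1.1.1] (9 == (-41 * (0 + 3)))

Answer: delta at 1.1.1 : (5 - 2)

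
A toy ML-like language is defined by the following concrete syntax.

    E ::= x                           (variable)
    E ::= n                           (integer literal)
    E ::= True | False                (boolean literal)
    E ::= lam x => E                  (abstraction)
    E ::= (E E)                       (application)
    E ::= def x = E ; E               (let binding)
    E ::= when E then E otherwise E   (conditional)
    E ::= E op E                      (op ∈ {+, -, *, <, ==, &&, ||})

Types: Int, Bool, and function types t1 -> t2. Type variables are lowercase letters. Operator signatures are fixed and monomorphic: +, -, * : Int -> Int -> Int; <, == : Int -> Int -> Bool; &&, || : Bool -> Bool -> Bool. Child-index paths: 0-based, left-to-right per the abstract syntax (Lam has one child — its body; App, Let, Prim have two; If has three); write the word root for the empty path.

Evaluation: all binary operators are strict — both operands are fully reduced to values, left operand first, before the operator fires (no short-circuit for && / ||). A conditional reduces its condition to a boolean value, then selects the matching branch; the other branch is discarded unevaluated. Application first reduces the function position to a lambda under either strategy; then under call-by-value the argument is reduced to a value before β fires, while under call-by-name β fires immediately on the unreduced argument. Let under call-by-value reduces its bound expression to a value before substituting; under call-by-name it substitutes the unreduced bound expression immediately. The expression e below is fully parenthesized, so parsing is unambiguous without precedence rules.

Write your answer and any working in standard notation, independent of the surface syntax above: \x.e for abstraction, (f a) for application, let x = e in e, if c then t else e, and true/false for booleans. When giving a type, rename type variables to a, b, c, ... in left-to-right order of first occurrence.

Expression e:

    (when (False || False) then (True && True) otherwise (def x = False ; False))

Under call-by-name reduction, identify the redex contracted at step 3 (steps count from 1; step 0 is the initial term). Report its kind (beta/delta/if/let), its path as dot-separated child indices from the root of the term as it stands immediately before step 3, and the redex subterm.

Working:
step 0: (if (false || false) then (true && true) else (let x = false in false))
step 1: [delta@0] (if false then (true && true) else (let x = false in false))
step 2: [if@root] (let x = false in false)
step 3: [let@root] false

Answer: let at root : (let x = false in false)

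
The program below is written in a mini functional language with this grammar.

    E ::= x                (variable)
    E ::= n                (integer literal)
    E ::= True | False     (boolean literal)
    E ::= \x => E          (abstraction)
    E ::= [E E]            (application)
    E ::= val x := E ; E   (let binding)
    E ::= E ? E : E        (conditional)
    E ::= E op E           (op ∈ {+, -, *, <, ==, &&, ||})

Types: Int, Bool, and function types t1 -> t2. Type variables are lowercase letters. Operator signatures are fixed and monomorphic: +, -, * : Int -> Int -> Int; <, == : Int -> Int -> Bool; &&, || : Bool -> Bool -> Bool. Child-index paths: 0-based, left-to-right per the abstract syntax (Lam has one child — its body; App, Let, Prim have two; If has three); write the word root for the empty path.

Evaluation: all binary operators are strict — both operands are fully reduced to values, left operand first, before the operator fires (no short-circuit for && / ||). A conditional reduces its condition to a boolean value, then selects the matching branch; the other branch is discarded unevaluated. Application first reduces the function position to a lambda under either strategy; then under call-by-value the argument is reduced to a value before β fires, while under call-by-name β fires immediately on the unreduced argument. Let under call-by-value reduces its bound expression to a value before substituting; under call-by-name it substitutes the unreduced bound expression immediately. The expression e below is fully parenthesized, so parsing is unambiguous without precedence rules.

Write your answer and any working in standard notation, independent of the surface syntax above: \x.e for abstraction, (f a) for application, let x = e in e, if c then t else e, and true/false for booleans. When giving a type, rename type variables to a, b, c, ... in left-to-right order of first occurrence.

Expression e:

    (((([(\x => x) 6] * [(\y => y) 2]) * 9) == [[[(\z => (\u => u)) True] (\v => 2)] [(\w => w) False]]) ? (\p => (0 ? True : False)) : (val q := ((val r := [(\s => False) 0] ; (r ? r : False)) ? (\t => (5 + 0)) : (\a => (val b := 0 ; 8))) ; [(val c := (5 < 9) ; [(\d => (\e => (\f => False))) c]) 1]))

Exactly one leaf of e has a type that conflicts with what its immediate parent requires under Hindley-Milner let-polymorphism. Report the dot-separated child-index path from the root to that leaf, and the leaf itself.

Answer: 1.0.0 : 0

Trace:
x : a
\x._ : a -> a
  unify a -> a ~ Int -> b
  unify a ~ Int
  unify Int ~ b
_ _ : Int
  unify Int ~ Int
y : c
\y._ : c -> c
  unify c -> c ~ Int -> d
  unify c ~ Int
  unify Int ~ d
_ _ : Int
  unify Int ~ Int
  unify Int ~ Int
  unify Int ~ Int
  unify Int ~ Int
u : f
\u._ : f -> f
\z._ : e -> f -> f
  unify e -> f -> f ~ Bool -> g
  unify e ~ Bool
  unify f -> f ~ g
_ _ : f -> f
\v._ : h -> Int
  unify f -> f ~ (h -> Int) -> i
  unify f ~ h -> Int
  unify h -> Int ~ i
_ _ : h -> Int
w : j
\w._ : j -> j
  unify j -> j ~ Bool -> k
  unify j ~ Bool
  unify Bool ~ k
_ _ : Bool
  unify h -> Int ~ Bool -> l
  unify h ~ Bool
  unify Int ~ l
_ _ : Int
  unify Int ~ Int
  unify Bool ~ Bool
  unify Int ~ Bool
  FAIL: mismatch Int ~ Bool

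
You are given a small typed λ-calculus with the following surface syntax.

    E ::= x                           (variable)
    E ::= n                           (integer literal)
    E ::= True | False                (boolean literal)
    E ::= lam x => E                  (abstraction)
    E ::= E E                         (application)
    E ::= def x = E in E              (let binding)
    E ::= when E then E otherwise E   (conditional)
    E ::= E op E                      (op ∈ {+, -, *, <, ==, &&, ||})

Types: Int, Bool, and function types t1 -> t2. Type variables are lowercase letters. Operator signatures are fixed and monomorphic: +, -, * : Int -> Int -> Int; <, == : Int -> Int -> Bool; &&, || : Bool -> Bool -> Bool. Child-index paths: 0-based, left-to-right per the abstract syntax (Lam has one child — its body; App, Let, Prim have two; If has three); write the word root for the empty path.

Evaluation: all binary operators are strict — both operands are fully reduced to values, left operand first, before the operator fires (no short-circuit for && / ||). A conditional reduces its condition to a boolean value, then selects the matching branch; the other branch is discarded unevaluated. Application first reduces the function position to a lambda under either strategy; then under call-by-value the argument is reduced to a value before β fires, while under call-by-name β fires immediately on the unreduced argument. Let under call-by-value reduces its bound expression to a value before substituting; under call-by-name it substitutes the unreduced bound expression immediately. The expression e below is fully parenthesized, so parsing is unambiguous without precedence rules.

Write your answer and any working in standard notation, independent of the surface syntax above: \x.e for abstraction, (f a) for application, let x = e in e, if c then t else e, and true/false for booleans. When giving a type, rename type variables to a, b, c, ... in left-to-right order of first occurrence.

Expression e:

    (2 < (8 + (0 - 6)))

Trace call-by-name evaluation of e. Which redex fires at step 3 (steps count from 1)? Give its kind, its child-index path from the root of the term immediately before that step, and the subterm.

Answer: delta at root : (2 < 2)

Derivation:
step 0: (2 < (8 + (0 - 6)))
step 1: [delta@1.1] (2 < (8 + -6))
step 2: [delta@1] (2 < 2)
step 3: [delta@root] false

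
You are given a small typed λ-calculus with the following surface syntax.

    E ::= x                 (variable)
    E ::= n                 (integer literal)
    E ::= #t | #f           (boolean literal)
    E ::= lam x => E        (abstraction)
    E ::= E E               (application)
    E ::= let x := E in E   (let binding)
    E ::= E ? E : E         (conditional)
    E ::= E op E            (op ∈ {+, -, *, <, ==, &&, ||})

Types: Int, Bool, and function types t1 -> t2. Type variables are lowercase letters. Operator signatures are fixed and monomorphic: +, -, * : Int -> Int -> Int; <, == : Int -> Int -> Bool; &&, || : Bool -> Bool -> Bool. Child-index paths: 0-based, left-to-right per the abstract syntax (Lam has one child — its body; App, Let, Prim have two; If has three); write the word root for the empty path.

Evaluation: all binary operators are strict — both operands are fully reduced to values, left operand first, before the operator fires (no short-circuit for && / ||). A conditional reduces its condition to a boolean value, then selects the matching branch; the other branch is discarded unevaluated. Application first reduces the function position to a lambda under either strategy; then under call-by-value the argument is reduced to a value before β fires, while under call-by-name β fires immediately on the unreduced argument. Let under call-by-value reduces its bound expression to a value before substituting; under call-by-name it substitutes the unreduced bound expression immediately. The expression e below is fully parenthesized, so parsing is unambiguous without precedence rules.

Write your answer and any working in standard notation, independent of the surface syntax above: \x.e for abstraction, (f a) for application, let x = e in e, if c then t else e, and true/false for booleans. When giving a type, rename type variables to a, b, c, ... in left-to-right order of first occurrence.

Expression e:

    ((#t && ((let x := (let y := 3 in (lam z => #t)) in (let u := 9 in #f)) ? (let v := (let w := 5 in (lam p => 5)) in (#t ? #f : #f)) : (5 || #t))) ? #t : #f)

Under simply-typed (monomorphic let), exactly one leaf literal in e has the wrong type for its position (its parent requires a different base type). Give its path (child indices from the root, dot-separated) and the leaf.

Answer: 0.1.2.0 : 5

Working:
  unify Bool ~ Bool
let y : Int
\z._ : a -> Bool
let x : a -> Bool
let u : Int
  unify Bool ~ Bool
let w : Int
\p._ : b -> Int
let v : b -> Int
  unify Bool ~ Bool
  unify Bool ~ Bool
  unify Int ~ Bool
  FAIL: mismatch Int ~ Bool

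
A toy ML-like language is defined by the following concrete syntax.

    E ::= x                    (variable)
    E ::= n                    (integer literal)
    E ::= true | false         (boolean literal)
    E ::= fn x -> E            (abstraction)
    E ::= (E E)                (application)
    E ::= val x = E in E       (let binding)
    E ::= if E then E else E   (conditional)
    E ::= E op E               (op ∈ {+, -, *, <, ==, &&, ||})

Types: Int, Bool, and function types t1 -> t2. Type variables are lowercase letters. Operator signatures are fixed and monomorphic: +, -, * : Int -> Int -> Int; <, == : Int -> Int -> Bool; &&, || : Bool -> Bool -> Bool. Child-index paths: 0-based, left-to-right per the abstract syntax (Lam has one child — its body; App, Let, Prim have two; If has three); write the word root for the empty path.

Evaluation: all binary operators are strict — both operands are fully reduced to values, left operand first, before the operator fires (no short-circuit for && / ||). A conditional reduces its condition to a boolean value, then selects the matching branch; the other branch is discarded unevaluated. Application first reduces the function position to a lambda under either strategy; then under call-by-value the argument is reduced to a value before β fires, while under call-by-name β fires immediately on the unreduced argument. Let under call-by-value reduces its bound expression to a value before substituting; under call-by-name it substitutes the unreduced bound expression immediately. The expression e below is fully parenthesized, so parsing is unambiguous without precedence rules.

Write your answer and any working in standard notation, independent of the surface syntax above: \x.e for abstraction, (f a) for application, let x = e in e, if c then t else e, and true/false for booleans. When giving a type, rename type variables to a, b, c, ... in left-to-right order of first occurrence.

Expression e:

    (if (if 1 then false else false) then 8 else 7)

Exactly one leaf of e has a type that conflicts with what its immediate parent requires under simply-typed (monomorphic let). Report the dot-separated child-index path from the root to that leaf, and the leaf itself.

Answer: 0.0 : 1

Derivation:
  unify Int ~ Bool
  FAIL: mismatch Int ~ Bool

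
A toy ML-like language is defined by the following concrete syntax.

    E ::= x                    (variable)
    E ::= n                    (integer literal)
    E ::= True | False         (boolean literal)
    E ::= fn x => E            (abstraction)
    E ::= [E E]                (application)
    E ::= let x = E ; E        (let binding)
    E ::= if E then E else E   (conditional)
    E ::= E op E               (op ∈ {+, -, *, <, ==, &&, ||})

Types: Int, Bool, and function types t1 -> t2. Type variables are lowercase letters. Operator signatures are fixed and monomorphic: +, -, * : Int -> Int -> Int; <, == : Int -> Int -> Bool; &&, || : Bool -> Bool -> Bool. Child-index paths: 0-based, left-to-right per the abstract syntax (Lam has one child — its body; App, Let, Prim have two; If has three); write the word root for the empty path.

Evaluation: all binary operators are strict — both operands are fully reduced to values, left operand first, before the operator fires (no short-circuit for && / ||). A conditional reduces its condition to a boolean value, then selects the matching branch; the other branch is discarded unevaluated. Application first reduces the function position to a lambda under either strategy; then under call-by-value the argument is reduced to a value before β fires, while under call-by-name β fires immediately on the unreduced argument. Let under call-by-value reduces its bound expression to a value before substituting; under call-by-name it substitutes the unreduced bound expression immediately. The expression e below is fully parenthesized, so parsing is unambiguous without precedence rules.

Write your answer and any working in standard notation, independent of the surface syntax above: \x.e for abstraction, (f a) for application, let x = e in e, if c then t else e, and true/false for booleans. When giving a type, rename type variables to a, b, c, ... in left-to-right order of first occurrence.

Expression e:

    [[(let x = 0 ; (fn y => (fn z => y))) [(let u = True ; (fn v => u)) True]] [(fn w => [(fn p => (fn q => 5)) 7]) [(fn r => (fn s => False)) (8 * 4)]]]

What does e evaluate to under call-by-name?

Answer: true

Working:
step 0: (((let x = 0 in (\y.(\z.y))) ((let u = true in (\v.u)) true)) ((\w.((\p.(\q.5)) 7)) ((\r.(\s.false)) (8 * 4))))
step 1: [let@0.0] (((\y.(\z.y)) ((let u = true in (\v.u)) true)) ((\w.((\p.(\q.5)) 7)) ((\r.(\s.false)) (8 * 4))))
step 2: [beta@0] ((\z.((let u = true in (\v.u)) true)) ((\w.((\p.(\q.5)) 7)) ((\r.(\s.false)) (8 * 4))))
step 3: [beta@root] ((let u = true in (\v.u)) true)
step 4: [let@0] ((\v.true) true)
step 5: [beta@root] true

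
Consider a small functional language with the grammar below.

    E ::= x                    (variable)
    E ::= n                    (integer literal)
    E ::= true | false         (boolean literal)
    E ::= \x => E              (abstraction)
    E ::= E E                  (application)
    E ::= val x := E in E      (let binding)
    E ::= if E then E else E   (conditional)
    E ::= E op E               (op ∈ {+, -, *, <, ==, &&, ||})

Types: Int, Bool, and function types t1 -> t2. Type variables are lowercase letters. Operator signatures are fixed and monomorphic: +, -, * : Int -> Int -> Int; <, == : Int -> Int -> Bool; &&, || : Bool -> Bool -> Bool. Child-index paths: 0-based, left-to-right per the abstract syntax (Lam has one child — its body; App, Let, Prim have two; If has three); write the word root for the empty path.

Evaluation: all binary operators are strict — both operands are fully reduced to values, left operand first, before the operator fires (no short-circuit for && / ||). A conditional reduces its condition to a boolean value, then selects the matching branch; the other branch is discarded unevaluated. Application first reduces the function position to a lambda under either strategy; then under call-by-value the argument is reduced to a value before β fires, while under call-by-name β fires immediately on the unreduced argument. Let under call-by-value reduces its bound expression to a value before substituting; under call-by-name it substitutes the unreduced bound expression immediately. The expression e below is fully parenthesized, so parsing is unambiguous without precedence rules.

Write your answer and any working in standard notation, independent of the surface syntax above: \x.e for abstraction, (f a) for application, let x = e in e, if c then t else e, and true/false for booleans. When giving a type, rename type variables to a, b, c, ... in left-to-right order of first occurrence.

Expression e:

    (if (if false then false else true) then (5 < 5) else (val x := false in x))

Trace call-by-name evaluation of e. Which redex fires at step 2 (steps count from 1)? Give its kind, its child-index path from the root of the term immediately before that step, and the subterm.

Working:
step 0: (if (if false then false else true) then (5 < 5) else (let x = false in x))
step 1: [if@0] (if true then (5 < 5) else (let x = false in x))
step 2: [if@root] (5 < 5)

Answer: if at root : (if true then (5 < 5) else (let x = false in x))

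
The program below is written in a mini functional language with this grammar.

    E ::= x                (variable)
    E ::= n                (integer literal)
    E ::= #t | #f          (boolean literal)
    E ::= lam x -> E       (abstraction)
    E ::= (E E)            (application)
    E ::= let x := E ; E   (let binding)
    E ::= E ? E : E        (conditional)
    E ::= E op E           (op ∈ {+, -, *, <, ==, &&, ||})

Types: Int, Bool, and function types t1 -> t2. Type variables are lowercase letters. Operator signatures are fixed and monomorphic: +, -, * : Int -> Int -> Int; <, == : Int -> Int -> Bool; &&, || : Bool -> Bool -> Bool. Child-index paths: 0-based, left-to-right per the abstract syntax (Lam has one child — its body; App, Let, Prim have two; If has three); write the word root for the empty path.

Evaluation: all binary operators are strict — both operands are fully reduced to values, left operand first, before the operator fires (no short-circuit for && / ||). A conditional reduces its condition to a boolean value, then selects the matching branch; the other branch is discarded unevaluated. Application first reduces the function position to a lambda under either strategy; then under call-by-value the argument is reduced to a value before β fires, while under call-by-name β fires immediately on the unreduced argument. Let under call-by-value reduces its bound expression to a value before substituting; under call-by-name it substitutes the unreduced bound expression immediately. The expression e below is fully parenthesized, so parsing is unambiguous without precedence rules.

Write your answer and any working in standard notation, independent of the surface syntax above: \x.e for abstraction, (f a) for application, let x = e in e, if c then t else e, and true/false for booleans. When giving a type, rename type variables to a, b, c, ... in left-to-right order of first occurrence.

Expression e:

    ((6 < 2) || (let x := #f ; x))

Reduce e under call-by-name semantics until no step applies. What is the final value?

Answer: false

Derivation:
step 0: ((6 < 2) || (let x = false in x))
step 1: [delta@0] (false || (let x = false in x))
step 2: [let@1] (false || false)
step 3: [delta@root] false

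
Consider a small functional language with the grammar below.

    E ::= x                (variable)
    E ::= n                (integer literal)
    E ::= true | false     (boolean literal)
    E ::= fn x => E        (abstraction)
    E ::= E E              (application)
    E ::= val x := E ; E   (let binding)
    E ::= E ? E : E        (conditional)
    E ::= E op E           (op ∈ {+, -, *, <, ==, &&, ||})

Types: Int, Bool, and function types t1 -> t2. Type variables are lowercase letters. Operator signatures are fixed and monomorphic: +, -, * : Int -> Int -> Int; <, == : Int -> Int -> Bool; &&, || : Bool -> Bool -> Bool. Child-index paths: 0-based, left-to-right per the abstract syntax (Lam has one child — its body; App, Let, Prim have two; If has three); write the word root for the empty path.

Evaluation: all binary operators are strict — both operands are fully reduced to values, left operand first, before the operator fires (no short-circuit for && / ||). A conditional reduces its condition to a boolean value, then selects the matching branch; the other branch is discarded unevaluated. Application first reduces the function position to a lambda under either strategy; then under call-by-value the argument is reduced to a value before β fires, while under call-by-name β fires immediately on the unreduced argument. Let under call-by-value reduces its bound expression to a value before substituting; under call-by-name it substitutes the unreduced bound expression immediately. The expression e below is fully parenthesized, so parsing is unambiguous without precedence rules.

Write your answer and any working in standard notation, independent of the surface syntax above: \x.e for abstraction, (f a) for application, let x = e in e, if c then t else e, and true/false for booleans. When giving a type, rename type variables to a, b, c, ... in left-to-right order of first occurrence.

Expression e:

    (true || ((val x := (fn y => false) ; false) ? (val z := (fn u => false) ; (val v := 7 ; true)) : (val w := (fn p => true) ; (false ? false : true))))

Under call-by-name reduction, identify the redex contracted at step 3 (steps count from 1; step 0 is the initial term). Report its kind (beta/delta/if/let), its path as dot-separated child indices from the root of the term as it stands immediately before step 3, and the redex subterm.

Answer: let at 1 : (let w = (\p.true) in (if false then false else true))

Working:
step 0: (true || (if (let x = (\y.false) in false) then (let z = (\u.false) in (let v = 7 in true)) else (let w = (\p.true) in (if false then false else true))))
step 1: [let@1.0] (true || (if false then (let z = (\u.false) in (let v = 7 in true)) else (let w = (\p.true) in (if false then false else true))))
step 2: [if@1] (true || (let w = (\p.true) in (if false then false else true)))
step 3: [let@1] (true || (if false then false else true))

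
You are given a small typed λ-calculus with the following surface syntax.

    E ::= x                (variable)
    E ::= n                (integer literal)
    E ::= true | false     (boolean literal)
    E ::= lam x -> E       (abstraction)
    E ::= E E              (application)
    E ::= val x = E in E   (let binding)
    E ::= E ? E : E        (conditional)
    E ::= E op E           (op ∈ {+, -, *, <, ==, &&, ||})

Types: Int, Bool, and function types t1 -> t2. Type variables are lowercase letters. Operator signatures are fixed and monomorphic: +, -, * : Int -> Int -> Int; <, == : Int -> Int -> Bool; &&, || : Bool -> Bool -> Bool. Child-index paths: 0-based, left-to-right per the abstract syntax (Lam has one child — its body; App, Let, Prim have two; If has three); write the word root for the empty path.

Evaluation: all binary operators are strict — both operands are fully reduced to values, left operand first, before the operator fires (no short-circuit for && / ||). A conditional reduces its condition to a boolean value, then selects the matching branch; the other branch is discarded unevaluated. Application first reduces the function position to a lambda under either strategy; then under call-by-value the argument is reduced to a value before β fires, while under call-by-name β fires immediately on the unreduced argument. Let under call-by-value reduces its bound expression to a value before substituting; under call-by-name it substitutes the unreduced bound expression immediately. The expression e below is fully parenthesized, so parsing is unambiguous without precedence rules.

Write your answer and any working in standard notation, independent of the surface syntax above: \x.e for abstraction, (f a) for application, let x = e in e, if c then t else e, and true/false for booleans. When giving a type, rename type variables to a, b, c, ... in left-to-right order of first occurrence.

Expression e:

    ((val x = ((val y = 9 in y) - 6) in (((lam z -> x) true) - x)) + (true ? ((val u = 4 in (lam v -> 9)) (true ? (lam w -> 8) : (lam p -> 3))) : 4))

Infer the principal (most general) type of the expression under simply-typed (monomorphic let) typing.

Answer: Int

Trace:
let y : Int
y : Int
  unify Int ~ Int
  unify Int ~ Int
let x : Int
x : Int
\z._ : a -> Int
  unify a -> Int ~ Bool -> b
  unify a ~ Bool
  unify Int ~ b
_ _ : Int
  unify Int ~ Int
x : Int
  unify Int ~ Int
  unify Int ~ Int
  unify Bool ~ Bool
let u : Int
\v._ : c -> Int
  unify Bool ~ Bool
\w._ : d -> Int
\p._ : e -> Int
  unify d -> Int ~ e -> Int
  unify d ~ e
  unify Int ~ Int
  unify c -> Int ~ (e -> Int) -> f
  unify c ~ e -> Int
  unify Int ~ f
_ _ : Int
  unify Int ~ Int
  unify Int ~ Int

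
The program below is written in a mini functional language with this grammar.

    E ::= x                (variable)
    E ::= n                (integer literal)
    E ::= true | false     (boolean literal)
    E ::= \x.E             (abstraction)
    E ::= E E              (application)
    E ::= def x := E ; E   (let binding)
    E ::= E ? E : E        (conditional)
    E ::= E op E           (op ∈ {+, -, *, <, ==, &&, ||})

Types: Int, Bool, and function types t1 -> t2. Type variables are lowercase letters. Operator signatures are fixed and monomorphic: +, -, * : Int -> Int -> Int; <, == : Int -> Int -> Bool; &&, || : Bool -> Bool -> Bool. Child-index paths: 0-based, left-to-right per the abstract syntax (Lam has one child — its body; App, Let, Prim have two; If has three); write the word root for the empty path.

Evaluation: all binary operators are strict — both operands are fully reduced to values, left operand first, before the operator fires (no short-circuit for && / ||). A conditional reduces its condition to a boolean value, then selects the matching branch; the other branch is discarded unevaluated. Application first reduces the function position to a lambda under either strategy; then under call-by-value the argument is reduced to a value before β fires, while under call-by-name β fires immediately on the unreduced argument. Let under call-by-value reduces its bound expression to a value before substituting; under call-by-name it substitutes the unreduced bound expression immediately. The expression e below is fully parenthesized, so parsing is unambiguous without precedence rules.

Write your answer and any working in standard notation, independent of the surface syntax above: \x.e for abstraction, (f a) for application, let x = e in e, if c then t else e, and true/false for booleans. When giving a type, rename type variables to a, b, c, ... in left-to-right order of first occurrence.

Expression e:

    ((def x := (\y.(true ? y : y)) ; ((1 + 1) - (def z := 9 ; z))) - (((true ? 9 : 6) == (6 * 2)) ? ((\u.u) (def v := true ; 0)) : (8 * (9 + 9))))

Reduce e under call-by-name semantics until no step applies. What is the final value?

Answer: -151

Derivation:
step 0: ((let x = (\y.(if true then y else y)) in ((1 + 1) - (let z = 9 in z))) - (if ((if true then 9 else 6) == (6 * 2)) then ((\u.u) (let v = true in 0)) else (8 * (9 + 9))))
step 1: [let@0] (((1 + 1) - (let z = 9 in z)) - (if ((if true then 9 else 6) == (6 * 2)) then ((\u.u) (let v = true in 0)) else (8 * (9 + 9))))
step 2: [delta@0.0] ((2 - (let z = 9 in z)) - (if ((if true then 9 else 6) == (6 * 2)) then ((\u.u) (let v = true in 0)) else (8 * (9 + 9))))
step 3: [let@0.1] ((2 - 9) - (if ((if true then 9 else 6) == (6 * 2)) then ((\u.u) (let v = true in 0)) else (8 * (9 + 9))))
step 4: [delta@0] (-7 - (if ((if true then 9 else 6) == (6 * 2)) then ((\u.u) (let v = true in 0)) else (8 * (9 + 9))))
step 5: [if@1.0.0] (-7 - (if (9 == (6 * 2)) then ((\u.u) (let v = true in 0)) else (8 * (9 + 9))))
step 6: [delta@1.0.1] (-7 - (if (9 == 12) then ((\u.u) (let v = true in 0)) else (8 * (9 + 9))))
step 7: [delta@1.0] (-7 - (if false then ((\u.u) (let v = true in 0)) else (8 * (9 + 9))))
step 8: [if@1] (-7 - (8 * (9 + 9)))
step 9: [delta@1.1] (-7 - (8 * 18))
step 10: [delta@1] (-7 - 144)
step 11: [delta@root] -151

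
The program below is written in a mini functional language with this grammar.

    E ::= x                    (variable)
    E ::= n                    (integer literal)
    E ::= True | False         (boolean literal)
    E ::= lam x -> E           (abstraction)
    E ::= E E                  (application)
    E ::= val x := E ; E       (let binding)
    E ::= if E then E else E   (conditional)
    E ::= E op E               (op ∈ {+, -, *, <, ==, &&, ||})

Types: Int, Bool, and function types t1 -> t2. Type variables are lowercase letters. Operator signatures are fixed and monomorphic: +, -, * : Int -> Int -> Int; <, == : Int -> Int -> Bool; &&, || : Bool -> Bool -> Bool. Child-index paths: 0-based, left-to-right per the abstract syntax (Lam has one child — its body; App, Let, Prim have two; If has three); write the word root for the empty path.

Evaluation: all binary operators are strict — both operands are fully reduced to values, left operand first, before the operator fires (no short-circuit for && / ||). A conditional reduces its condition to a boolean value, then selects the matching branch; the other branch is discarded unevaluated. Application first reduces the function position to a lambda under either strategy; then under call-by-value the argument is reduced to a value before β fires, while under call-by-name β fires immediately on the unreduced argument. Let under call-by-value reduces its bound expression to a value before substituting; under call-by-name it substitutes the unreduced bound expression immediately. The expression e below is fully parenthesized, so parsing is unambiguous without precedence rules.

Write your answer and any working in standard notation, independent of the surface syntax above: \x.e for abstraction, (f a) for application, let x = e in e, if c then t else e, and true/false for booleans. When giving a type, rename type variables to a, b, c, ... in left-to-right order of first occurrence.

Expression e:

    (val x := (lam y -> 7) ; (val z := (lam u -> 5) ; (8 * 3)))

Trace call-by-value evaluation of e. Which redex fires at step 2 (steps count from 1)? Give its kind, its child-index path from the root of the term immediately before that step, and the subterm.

Answer: let at root : (let z = (\u.5) in (8 * 3))

Derivation:
step 0: (let x = (\y.7) in (let z = (\u.5) in (8 * 3)))
step 1: [let@root] (let z = (\u.5) in (8 * 3))
step 2: [let@root] (8 * 3)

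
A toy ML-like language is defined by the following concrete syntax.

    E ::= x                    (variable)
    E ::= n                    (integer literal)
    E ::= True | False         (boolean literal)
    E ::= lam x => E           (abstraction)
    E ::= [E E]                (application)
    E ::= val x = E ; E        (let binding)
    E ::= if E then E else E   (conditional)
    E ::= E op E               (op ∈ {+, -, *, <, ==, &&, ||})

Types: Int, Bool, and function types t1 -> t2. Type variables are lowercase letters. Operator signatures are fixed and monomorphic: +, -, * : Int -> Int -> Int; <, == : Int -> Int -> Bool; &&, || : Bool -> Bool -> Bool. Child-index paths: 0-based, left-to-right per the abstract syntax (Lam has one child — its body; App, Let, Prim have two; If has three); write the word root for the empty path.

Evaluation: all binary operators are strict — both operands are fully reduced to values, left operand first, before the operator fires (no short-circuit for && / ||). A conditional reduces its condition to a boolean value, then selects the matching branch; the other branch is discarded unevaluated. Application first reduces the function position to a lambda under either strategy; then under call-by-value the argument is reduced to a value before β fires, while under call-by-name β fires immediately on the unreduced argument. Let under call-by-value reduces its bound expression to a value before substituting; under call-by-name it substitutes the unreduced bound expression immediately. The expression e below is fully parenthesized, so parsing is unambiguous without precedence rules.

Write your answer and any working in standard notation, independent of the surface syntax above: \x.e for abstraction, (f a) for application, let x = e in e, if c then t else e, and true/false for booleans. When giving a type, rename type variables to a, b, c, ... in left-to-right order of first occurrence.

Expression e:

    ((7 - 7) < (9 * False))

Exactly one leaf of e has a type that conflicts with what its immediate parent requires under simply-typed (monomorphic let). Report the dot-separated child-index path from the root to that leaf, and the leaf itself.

Trace:
  unify Int ~ Int
  unify Int ~ Int
  unify Int ~ Int
  unify Int ~ Int
  unify Bool ~ Int
  FAIL: mismatch Bool ~ Int

Answer: 1.1 : false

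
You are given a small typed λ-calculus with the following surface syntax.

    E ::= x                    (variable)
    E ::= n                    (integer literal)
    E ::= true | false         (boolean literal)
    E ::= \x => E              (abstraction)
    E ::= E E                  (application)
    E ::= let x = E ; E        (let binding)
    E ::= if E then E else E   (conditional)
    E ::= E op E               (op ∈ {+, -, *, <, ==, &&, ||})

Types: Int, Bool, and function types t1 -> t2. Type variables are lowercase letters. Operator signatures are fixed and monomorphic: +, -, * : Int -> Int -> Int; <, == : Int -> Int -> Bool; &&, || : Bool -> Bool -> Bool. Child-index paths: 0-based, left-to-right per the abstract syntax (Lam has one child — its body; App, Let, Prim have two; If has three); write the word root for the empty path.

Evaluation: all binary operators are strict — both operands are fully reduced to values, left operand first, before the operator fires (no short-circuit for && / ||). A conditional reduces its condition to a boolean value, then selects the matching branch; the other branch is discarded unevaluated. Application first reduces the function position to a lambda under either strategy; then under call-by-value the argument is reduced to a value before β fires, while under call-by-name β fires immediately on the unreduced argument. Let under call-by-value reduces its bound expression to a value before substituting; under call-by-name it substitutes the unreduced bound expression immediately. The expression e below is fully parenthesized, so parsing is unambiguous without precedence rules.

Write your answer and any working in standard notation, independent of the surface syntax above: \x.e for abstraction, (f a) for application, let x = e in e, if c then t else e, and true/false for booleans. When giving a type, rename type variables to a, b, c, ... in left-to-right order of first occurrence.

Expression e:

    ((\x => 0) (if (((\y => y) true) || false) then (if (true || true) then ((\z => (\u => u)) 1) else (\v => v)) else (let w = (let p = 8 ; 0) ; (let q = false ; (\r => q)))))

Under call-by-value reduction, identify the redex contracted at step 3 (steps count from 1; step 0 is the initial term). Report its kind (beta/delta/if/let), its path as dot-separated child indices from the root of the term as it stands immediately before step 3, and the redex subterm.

Derivation:
step 0: ((\x.0) (if (((\y.y) true) || false) then (if (true || true) then ((\z.(\u.u)) 1) else (\v.v)) else (let w = (let p = 8 in 0) in (let q = false in (\r.q)))))
step 1: [beta@1.0.0] ((\x.0) (if (true || false) then (if (true || true) then ((\z.(\u.u)) 1) else (\v.v)) else (let w = (let p = 8 in 0) in (let q = false in (\r.q)))))
step 2: [delta@1.0] ((\x.0) (if true then (if (true || true) then ((\z.(\u.u)) 1) else (\v.v)) else (let w = (let p = 8 in 0) in (let q = false in (\r.q)))))
step 3: [if@1] ((\x.0) (if (true || true) then ((\z.(\u.u)) 1) else (\v.v)))

Answer: if at 1 : (if true then (if (true || true) then ((\z.(\u.u)) 1) else (\v.v)) else (let w = (let p = 8 in 0) in (let q = false in (\r.q))))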